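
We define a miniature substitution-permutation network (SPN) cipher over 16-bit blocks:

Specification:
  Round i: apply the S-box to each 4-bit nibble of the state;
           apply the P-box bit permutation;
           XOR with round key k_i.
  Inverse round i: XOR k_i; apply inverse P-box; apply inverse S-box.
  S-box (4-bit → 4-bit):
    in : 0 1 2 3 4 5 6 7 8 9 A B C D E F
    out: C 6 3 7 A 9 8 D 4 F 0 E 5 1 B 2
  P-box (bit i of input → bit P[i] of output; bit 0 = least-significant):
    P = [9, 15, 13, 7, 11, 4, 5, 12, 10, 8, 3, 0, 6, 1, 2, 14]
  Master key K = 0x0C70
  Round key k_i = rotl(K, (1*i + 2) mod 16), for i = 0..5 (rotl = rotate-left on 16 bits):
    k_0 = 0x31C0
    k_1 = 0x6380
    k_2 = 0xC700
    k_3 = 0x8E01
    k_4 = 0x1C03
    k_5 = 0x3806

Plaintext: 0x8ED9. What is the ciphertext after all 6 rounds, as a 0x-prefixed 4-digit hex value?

0x7C28

s_0 = plaintext = 0x8ED9
s_1 = Round(s_0, k_0) = 0x9E45
s_2 = Round(s_1, k_1) = 0x3457
s_3 = Round(s_2, k_2) = 0xFCC7
s_4 = Round(s_3, k_3) = 0xA0AB
s_5 = Round(s_4, k_4) = 0xBC8A
s_6 = Round(s_5, k_5) = 0x7C28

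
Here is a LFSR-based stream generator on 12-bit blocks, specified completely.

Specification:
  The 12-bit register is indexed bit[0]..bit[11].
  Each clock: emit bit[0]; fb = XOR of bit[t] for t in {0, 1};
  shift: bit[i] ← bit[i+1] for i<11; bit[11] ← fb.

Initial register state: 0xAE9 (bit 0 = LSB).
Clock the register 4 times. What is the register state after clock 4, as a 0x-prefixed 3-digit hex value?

reg_0 = 0xAE9
clock 1: out=1, reg = 0xD74
clock 2: out=0, reg = 0x6BA
clock 3: out=0, reg = 0xB5D
clock 4: out=1, reg = 0xDAE

0xDAE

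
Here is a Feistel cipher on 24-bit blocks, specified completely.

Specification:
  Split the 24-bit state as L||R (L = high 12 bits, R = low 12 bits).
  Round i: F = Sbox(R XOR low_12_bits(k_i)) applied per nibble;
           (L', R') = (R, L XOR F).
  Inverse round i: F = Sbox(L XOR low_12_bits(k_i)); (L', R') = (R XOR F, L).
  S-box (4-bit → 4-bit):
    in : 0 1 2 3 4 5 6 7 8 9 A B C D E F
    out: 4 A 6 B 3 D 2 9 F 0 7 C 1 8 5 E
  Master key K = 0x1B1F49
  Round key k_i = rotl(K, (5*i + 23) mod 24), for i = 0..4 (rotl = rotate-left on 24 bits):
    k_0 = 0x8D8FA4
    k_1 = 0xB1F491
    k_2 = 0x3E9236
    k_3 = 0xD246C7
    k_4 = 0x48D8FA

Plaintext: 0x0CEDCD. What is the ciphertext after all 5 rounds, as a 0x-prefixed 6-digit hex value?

s_0 = plaintext = 0x0CEDCD
s_1 = Round(s_0, k_0) = 0xDCD6EE
s_2 = Round(s_1, k_1) = 0x6EEB53
s_3 = Round(s_2, k_2) = 0xB536C3
s_4 = Round(s_3, k_3) = 0x6C3F10
s_5 = Round(s_4, k_4) = 0xF10F94

0xF10F94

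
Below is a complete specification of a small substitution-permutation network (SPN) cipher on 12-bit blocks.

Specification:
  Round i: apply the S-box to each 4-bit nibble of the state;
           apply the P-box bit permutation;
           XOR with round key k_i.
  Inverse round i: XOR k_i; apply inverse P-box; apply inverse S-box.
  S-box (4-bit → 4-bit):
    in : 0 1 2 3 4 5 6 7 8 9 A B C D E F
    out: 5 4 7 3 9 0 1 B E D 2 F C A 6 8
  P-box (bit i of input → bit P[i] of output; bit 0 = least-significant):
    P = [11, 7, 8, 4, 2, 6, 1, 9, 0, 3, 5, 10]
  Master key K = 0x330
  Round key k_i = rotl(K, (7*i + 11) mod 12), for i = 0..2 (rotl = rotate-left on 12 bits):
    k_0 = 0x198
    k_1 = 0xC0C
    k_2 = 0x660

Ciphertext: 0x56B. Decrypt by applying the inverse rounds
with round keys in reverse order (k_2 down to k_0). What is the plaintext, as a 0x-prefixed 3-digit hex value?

s_0 = ciphertext = 0x56B
s_1 = InvRound(s_0, k_2) = 0x3C1
s_2 = InvRound(s_1, k_1) = 0x772
s_3 = InvRound(s_2, k_0) = 0x88A

0x88A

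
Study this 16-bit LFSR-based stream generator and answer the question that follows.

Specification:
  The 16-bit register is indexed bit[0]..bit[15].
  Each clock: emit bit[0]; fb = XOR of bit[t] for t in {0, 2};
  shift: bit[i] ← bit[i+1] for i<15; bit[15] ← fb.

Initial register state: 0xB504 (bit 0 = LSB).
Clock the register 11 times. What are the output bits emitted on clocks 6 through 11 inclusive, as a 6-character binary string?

000101

reg_0 = 0xB504
clock 1: out=0, reg = 0xDA82
clock 2: out=0, reg = 0x6D41
clock 3: out=1, reg = 0xB6A0
clock 4: out=0, reg = 0x5B50
clock 5: out=0, reg = 0x2DA8
clock 6: out=0, reg = 0x16D4
clock 7: out=0, reg = 0x8B6A
clock 8: out=0, reg = 0x45B5
clock 9: out=1, reg = 0x22DA
clock 10: out=0, reg = 0x116D
clock 11: out=1, reg = 0x08B6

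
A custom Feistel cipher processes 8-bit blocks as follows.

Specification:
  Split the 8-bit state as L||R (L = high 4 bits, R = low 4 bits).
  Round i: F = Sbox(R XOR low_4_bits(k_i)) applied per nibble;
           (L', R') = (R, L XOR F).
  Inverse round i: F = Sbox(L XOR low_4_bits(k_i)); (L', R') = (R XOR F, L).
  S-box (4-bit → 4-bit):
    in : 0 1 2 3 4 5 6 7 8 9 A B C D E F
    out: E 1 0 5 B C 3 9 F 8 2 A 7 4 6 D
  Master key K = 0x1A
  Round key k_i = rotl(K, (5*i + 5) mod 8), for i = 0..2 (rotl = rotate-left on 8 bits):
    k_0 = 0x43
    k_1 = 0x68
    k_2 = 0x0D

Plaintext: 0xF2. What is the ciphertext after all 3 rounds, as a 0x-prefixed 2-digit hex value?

s_0 = plaintext = 0xF2
s_1 = Round(s_0, k_0) = 0x2E
s_2 = Round(s_1, k_1) = 0xE1
s_3 = Round(s_2, k_2) = 0x19

0x19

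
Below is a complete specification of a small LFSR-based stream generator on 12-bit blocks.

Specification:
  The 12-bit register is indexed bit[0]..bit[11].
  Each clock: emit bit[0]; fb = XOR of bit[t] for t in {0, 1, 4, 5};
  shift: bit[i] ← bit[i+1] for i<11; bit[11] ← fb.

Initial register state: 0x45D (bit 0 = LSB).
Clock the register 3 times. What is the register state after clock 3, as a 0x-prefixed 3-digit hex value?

0x88B

reg_0 = 0x45D
clock 1: out=1, reg = 0x22E
clock 2: out=0, reg = 0x117
clock 3: out=1, reg = 0x88B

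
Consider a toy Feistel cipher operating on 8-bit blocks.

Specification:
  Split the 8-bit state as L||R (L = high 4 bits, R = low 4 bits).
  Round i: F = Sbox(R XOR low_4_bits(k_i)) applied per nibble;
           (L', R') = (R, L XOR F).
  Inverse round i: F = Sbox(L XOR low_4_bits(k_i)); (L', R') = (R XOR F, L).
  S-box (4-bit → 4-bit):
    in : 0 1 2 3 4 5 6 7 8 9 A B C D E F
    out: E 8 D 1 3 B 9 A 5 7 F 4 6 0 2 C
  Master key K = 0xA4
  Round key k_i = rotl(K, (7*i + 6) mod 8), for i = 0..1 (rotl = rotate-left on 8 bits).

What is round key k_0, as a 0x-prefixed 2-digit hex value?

K = 0xA4
k_0 = rotl(K, (7*0+6) mod 8) = rotl(K, 6) = 0x29

0x29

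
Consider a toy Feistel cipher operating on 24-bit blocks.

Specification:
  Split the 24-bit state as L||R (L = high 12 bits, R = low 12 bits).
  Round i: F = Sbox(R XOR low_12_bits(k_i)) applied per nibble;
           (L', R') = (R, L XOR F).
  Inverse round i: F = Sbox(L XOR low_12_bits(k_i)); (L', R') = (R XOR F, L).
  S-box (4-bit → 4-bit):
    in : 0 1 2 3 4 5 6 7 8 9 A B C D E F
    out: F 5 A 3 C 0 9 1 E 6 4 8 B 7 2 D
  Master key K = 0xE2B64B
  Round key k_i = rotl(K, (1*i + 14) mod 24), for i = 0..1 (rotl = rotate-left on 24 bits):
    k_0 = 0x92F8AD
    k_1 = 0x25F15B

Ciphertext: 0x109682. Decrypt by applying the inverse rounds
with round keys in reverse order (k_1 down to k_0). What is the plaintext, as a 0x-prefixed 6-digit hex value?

0x4A9988

s_0 = ciphertext = 0x109682
s_1 = InvRound(s_0, k_1) = 0x988109
s_2 = InvRound(s_1, k_0) = 0x4A9988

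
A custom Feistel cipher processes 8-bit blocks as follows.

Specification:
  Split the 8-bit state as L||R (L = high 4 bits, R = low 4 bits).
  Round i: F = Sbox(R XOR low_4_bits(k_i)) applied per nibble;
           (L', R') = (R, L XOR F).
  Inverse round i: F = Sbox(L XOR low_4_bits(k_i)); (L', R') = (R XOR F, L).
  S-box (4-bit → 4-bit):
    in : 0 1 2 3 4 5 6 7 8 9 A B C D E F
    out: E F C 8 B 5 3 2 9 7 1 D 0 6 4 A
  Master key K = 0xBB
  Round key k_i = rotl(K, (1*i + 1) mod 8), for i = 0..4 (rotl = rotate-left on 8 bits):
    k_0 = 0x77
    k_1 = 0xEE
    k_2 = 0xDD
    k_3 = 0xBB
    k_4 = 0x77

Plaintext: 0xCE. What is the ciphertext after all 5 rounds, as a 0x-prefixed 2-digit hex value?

0x33

s_0 = plaintext = 0xCE
s_1 = Round(s_0, k_0) = 0xEB
s_2 = Round(s_1, k_1) = 0xBB
s_3 = Round(s_2, k_2) = 0xB8
s_4 = Round(s_3, k_3) = 0x83
s_5 = Round(s_4, k_4) = 0x33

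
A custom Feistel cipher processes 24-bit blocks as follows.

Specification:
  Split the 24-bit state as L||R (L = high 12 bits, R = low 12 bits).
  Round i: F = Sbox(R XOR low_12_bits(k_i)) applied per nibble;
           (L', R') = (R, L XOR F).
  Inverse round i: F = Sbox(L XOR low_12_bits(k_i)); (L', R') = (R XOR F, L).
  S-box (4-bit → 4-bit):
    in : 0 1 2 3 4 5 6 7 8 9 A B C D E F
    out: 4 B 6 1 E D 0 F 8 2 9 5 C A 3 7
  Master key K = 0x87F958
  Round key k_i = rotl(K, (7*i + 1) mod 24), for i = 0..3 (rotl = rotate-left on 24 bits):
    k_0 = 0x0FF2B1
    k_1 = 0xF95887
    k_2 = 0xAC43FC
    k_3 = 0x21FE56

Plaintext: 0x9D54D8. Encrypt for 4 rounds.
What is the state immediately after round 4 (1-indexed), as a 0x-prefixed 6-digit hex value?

0x5A3A71

s_0 = plaintext = 0x9D54D8
s_1 = Round(s_0, k_0) = 0x4D89D7
s_2 = Round(s_1, k_1) = 0x9D7F0C
s_3 = Round(s_2, k_2) = 0xF0C5A3
s_4 = Round(s_3, k_3) = 0x5A3A71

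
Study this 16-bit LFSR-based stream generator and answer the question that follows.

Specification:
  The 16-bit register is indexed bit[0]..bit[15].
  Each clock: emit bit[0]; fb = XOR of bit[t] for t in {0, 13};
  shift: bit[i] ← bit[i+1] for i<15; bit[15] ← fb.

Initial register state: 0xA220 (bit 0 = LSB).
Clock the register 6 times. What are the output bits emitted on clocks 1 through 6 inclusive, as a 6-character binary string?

reg_0 = 0xA220
clock 1: out=0, reg = 0xD110
clock 2: out=0, reg = 0x6888
clock 3: out=0, reg = 0xB444
clock 4: out=0, reg = 0xDA22
clock 5: out=0, reg = 0x6D11
clock 6: out=1, reg = 0x3688

000001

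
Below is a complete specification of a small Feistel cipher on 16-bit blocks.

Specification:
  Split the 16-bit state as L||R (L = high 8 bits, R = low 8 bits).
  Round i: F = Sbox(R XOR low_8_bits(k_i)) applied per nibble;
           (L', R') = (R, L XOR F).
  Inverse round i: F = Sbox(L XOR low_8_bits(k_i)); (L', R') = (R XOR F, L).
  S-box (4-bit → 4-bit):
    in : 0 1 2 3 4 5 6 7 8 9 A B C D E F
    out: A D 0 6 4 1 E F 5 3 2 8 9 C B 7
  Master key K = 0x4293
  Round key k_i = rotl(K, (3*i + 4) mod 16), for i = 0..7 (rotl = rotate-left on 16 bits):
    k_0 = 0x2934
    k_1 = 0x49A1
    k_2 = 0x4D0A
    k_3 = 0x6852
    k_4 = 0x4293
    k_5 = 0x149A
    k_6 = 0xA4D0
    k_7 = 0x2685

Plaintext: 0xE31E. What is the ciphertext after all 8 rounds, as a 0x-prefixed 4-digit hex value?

0xA2B4

s_0 = plaintext = 0xE31E
s_1 = Round(s_0, k_0) = 0x1EE1
s_2 = Round(s_1, k_1) = 0xE154
s_3 = Round(s_2, k_2) = 0x54FA
s_4 = Round(s_3, k_3) = 0xFA71
s_5 = Round(s_4, k_4) = 0x714A
s_6 = Round(s_5, k_5) = 0x4ABB
s_7 = Round(s_6, k_6) = 0xBBA2
s_8 = Round(s_7, k_7) = 0xA2B4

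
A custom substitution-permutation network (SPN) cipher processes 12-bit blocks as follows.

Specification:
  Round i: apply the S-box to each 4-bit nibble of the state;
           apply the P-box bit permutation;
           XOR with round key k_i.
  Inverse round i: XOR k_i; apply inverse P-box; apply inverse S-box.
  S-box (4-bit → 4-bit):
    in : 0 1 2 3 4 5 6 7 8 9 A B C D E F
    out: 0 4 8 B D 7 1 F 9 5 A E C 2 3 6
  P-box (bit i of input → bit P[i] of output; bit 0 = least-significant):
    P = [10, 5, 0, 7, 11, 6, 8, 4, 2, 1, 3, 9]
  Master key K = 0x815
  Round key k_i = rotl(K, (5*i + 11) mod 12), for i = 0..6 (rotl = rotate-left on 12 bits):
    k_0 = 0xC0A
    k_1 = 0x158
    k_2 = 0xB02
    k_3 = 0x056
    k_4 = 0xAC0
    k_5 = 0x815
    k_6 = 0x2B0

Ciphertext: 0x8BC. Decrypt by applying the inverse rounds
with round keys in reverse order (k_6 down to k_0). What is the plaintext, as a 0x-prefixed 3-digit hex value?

0x628

s_0 = ciphertext = 0x8BC
s_1 = InvRound(s_0, k_6) = 0x460
s_2 = InvRound(s_1, k_5) = 0x635
s_3 = InvRound(s_2, k_4) = 0x637
s_4 = InvRound(s_3, k_3) = 0x2D5
s_5 = InvRound(s_4, k_2) = 0xE7C
s_6 = InvRound(s_5, k_1) = 0x89E
s_7 = InvRound(s_6, k_0) = 0x628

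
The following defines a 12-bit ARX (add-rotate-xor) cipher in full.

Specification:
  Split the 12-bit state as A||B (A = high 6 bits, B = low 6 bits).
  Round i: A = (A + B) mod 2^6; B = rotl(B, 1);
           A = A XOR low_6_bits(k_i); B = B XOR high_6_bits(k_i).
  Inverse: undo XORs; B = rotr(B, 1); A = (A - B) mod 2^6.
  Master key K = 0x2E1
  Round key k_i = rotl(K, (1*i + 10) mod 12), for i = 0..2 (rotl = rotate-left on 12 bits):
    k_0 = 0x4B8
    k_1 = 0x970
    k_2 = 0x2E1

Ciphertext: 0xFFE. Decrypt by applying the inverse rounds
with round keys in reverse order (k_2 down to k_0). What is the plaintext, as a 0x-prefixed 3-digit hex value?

0x7FE

s_0 = ciphertext = 0xFFE
s_1 = InvRound(s_0, k_2) = 0x93A
s_2 = InvRound(s_1, k_1) = 0x96F
s_3 = InvRound(s_2, k_0) = 0x7FE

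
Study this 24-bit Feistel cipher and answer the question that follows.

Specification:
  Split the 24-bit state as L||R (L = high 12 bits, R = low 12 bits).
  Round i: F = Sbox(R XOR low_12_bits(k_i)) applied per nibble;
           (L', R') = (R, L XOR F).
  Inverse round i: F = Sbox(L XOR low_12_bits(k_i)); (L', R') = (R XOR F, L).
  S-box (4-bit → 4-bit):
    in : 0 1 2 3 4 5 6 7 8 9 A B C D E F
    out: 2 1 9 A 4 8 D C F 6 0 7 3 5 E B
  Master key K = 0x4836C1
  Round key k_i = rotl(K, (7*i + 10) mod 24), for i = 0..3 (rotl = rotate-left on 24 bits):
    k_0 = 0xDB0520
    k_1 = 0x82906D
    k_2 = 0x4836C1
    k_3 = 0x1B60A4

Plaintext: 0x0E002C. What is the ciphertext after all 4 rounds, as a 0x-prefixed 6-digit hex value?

0xE291D7

s_0 = plaintext = 0x0E002C
s_1 = Round(s_0, k_0) = 0x02C8C3
s_2 = Round(s_1, k_1) = 0x8C3F22
s_3 = Round(s_2, k_2) = 0xF22E29
s_4 = Round(s_3, k_3) = 0xE291D7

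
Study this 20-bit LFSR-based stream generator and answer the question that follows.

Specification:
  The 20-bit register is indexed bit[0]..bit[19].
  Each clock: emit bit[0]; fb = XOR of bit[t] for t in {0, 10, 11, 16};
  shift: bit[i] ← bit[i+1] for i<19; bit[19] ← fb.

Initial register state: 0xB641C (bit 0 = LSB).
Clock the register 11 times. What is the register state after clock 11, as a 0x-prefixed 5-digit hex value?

0x7056C

reg_0 = 0xB641C
clock 1: out=0, reg = 0x5B20E
clock 2: out=0, reg = 0xAD907
clock 3: out=1, reg = 0x56C83
clock 4: out=1, reg = 0x2B641
clock 5: out=1, reg = 0x15B20
clock 6: out=0, reg = 0x0AD90
clock 7: out=0, reg = 0x056C8
clock 8: out=0, reg = 0x82B64
clock 9: out=0, reg = 0xC15B2
clock 10: out=0, reg = 0xE0AD9
clock 11: out=1, reg = 0x7056C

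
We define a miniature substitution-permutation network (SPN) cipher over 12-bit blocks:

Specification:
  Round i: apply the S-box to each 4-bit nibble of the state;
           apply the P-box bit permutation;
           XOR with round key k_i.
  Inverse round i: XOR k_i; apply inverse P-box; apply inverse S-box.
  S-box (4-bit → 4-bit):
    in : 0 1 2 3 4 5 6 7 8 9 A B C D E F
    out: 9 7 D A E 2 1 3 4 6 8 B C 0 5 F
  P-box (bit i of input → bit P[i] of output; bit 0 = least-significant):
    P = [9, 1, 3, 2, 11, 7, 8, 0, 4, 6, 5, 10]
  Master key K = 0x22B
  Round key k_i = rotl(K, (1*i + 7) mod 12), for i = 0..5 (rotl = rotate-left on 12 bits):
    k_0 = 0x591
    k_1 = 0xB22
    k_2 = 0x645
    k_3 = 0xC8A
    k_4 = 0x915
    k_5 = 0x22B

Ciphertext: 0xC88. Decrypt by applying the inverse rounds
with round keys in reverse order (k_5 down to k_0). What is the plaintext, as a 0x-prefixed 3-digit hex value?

s_0 = ciphertext = 0xC88
s_1 = InvRound(s_0, k_5) = 0xCB7
s_2 = InvRound(s_1, k_4) = 0xC95
s_3 = InvRound(s_2, k_3) = 0x6A4
s_4 = InvRound(s_3, k_2) = 0x93D
s_5 = InvRound(s_4, k_1) = 0x6AF
s_6 = InvRound(s_5, k_0) = 0xE8F

0xE8F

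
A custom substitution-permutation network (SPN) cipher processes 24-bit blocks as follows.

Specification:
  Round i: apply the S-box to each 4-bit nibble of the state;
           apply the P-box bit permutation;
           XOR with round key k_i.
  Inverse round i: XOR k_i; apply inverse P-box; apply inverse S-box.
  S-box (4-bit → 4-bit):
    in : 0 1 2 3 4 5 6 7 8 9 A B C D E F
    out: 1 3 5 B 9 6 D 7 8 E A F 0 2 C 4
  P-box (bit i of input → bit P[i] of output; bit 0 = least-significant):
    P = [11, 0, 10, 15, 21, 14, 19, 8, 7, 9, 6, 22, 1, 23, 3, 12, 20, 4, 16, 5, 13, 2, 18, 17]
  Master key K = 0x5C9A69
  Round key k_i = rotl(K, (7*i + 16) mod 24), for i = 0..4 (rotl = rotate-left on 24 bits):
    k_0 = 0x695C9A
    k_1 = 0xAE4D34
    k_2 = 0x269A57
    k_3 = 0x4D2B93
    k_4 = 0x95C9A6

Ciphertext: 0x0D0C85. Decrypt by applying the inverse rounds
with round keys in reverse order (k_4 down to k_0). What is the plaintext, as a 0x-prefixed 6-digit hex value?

s_0 = ciphertext = 0x0D0C85
s_1 = InvRound(s_0, k_4) = 0xC41C99
s_2 = InvRound(s_1, k_3) = 0x0FBDEF
s_3 = InvRound(s_2, k_2) = 0x09F16F
s_4 = InvRound(s_3, k_1) = 0x65BF0B
s_5 = InvRound(s_4, k_0) = 0x2DC19A

0x2DC19A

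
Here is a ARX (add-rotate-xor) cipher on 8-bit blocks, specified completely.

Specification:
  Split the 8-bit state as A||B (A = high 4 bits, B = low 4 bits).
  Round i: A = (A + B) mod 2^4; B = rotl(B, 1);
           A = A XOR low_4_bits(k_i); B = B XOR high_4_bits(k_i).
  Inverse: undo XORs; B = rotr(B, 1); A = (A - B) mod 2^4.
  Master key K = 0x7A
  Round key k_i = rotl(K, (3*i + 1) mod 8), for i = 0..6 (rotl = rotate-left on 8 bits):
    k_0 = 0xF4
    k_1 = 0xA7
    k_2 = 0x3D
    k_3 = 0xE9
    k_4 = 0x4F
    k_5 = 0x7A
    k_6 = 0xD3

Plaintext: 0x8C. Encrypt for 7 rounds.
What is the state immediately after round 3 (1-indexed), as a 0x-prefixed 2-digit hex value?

0xAF

s_0 = plaintext = 0x8C
s_1 = Round(s_0, k_0) = 0x06
s_2 = Round(s_1, k_1) = 0x16
s_3 = Round(s_2, k_2) = 0xAF
s_4 = Round(s_3, k_3) = 0x01
s_5 = Round(s_4, k_4) = 0xE6
s_6 = Round(s_5, k_5) = 0xEB
s_7 = Round(s_6, k_6) = 0xAA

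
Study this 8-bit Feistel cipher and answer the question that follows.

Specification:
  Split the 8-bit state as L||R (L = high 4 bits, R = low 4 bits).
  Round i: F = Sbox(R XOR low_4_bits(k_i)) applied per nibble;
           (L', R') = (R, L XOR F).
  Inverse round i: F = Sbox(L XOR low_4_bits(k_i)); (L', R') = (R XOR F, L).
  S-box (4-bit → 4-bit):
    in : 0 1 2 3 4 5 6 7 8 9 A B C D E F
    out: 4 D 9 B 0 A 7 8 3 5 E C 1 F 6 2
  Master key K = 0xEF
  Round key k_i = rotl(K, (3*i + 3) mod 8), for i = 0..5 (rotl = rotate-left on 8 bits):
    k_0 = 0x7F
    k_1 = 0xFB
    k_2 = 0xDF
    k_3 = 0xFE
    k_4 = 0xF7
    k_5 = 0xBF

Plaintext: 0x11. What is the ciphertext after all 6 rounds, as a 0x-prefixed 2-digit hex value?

0x9B

s_0 = plaintext = 0x11
s_1 = Round(s_0, k_0) = 0x17
s_2 = Round(s_1, k_1) = 0x70
s_3 = Round(s_2, k_2) = 0x05
s_4 = Round(s_3, k_3) = 0x5C
s_5 = Round(s_4, k_4) = 0xC9
s_6 = Round(s_5, k_5) = 0x9B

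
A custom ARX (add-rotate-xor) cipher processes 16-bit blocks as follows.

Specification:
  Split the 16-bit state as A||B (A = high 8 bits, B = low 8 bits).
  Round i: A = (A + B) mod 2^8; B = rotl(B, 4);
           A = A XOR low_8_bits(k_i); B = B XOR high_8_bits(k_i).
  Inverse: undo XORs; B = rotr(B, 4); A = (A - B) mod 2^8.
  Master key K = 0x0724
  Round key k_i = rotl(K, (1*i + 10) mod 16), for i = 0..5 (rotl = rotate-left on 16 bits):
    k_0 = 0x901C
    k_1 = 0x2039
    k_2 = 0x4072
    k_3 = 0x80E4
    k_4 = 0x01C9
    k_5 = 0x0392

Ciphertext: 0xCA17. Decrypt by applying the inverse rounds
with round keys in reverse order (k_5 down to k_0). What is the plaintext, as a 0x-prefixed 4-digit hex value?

s_0 = ciphertext = 0xCA17
s_1 = InvRound(s_0, k_5) = 0x1741
s_2 = InvRound(s_1, k_4) = 0xDA04
s_3 = InvRound(s_2, k_3) = 0xF648
s_4 = InvRound(s_3, k_2) = 0x0480
s_5 = InvRound(s_4, k_1) = 0x330A
s_6 = InvRound(s_5, k_0) = 0x86A9

0x86A9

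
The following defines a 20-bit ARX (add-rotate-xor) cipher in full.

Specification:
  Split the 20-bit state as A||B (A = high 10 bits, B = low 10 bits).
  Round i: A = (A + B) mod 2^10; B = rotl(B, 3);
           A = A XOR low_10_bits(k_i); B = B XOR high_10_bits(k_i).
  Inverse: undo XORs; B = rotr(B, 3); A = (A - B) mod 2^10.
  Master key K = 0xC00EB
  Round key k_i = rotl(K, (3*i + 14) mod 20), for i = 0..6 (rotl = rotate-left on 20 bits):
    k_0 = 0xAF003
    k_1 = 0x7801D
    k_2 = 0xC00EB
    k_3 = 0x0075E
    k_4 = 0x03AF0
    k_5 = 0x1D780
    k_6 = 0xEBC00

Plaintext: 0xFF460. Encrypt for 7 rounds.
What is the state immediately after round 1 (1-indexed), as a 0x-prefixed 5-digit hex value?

s_0 = plaintext = 0xFF460
s_1 = Round(s_0, k_0) = 0x179BC
s_2 = Round(s_1, k_1) = 0x81C03
s_3 = Round(s_2, k_2) = 0xB8718
s_4 = Round(s_3, k_3) = 0xA9CC7
s_5 = Round(s_4, k_4) = 0x67A37
s_6 = Round(s_5, k_5) = 0x155C9
s_7 = Round(s_6, k_6) = 0x879E4

0x179BC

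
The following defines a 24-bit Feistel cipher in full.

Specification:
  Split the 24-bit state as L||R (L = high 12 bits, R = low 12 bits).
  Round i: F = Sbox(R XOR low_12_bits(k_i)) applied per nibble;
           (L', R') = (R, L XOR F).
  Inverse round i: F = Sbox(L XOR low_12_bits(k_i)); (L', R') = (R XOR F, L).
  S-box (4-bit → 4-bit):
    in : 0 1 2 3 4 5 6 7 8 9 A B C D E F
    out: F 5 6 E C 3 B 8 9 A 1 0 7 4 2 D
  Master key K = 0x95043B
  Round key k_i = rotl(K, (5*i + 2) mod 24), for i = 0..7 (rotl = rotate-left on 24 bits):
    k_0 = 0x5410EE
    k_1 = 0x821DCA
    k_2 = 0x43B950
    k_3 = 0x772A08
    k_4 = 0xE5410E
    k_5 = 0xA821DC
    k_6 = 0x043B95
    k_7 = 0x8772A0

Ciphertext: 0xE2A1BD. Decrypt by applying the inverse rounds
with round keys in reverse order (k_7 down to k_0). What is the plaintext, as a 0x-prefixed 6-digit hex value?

s_0 = ciphertext = 0xE2A1BD
s_1 = InvRound(s_0, k_7) = 0x62CE2A
s_2 = InvRound(s_1, k_6) = 0xA2062C
s_3 = InvRound(s_2, k_5) = 0x6FBA20
s_4 = InvRound(s_3, k_4) = 0x2F36FB
s_5 = InvRound(s_4, k_3) = 0xF2B2F3
s_6 = InvRound(s_5, k_2) = 0x973F2B
s_7 = InvRound(s_6, k_1) = 0x321973
s_8 = InvRound(s_7, k_0) = 0x70E321

0x70E321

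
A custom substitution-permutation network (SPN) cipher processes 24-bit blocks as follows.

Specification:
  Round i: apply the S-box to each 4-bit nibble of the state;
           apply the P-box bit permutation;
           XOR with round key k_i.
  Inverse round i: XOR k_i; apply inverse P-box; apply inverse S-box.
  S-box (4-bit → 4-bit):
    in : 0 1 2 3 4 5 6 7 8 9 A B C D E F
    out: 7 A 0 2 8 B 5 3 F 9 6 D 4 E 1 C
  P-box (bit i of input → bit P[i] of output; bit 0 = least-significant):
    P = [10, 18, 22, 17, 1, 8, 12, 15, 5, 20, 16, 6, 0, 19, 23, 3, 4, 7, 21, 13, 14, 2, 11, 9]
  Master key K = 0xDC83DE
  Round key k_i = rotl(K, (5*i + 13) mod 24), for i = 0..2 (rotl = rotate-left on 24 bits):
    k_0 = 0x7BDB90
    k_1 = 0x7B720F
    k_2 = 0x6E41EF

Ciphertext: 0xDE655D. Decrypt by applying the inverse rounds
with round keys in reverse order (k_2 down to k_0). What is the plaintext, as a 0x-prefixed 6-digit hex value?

0x44510F

s_0 = ciphertext = 0xDE655D
s_1 = InvRound(s_0, k_2) = 0x28C7EE
s_2 = InvRound(s_1, k_1) = 0x21E8DB
s_3 = InvRound(s_2, k_0) = 0x44510F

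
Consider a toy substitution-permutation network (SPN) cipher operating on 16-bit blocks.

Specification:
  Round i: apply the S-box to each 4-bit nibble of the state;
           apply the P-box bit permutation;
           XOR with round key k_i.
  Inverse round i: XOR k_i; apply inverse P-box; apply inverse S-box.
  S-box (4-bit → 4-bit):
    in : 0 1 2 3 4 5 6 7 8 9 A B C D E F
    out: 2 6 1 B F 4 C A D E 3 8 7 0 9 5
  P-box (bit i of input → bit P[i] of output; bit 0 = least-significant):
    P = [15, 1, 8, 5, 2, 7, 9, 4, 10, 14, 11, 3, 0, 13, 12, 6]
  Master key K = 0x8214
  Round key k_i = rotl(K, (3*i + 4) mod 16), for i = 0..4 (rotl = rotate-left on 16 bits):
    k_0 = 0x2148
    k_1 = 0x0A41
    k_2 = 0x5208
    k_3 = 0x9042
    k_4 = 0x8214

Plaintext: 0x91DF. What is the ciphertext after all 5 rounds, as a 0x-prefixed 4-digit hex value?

s_0 = plaintext = 0x91DF
s_1 = Round(s_0, k_0) = 0xD808
s_2 = Round(s_1, k_1) = 0x87E9
s_3 = Round(s_2, k_2) = 0x0377
s_4 = Round(s_3, k_3) = 0xF4F8
s_5 = Round(s_4, k_4) = 0x5D39

0x5D39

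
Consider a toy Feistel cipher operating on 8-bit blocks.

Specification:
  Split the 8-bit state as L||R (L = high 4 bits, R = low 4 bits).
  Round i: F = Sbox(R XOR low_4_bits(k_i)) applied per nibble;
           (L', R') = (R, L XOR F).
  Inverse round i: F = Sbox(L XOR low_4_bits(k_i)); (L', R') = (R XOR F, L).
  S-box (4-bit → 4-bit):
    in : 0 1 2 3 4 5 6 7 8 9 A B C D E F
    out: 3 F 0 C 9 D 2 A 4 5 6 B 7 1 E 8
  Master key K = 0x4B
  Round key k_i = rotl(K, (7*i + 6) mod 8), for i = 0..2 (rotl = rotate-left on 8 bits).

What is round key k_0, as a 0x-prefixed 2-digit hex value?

0xD2

K = 0x4B
k_0 = rotl(K, (7*0+6) mod 8) = rotl(K, 6) = 0xD2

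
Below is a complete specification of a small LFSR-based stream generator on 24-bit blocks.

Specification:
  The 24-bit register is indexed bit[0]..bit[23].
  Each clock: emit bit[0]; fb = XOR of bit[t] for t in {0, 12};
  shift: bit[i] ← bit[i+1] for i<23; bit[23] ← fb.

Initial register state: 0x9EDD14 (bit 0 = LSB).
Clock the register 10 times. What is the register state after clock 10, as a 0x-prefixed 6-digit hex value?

reg_0 = 0x9EDD14
clock 1: out=0, reg = 0xCF6E8A
clock 2: out=0, reg = 0x67B745
clock 3: out=1, reg = 0x33DBA2
clock 4: out=0, reg = 0x99EDD1
clock 5: out=1, reg = 0xCCF6E8
clock 6: out=0, reg = 0xE67B74
clock 7: out=0, reg = 0xF33DBA
clock 8: out=0, reg = 0xF99EDD
clock 9: out=1, reg = 0x7CCF6E
clock 10: out=0, reg = 0x3E67B7

0x3E67B7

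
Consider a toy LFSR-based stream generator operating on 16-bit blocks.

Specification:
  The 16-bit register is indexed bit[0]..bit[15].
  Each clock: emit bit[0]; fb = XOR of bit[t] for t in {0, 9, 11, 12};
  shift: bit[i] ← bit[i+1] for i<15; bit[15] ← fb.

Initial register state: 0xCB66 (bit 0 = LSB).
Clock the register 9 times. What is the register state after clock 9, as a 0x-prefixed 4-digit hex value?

0xDB65

reg_0 = 0xCB66
clock 1: out=0, reg = 0x65B3
clock 2: out=1, reg = 0xB2D9
clock 3: out=1, reg = 0xD96C
clock 4: out=0, reg = 0x6CB6
clock 5: out=0, reg = 0xB65B
clock 6: out=1, reg = 0xDB2D
clock 7: out=1, reg = 0x6D96
clock 8: out=0, reg = 0xB6CB
clock 9: out=1, reg = 0xDB65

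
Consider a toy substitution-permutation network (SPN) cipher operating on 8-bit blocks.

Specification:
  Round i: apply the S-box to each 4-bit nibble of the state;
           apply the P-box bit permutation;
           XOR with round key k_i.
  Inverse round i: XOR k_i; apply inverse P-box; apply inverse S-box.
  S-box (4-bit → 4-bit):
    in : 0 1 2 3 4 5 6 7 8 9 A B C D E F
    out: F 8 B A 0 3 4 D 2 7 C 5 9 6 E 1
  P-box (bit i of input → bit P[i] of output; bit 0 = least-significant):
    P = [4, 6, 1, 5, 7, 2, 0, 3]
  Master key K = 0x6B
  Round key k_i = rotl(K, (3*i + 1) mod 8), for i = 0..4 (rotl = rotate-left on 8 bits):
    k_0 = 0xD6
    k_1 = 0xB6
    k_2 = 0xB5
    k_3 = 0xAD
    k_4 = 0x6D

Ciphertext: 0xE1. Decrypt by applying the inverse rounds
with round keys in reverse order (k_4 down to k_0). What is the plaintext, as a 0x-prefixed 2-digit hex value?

0xF3

s_0 = ciphertext = 0xE1
s_1 = InvRound(s_0, k_4) = 0x24
s_2 = InvRound(s_1, k_3) = 0x74
s_3 = InvRound(s_2, k_2) = 0xB8
s_4 = InvRound(s_3, k_1) = 0x36
s_5 = InvRound(s_4, k_0) = 0xF3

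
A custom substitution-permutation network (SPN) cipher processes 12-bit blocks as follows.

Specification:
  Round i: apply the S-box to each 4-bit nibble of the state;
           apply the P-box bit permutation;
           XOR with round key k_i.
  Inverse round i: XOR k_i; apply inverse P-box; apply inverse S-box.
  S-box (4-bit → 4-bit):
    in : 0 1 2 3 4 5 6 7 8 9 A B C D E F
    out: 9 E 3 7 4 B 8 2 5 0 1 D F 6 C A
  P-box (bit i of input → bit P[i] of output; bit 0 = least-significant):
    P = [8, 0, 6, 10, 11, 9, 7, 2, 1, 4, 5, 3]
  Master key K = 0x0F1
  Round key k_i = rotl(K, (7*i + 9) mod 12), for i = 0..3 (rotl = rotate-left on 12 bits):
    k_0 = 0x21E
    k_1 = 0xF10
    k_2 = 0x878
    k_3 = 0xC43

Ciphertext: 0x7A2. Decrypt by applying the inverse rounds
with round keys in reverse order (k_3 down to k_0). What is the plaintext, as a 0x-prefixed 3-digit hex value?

0xB25

s_0 = ciphertext = 0x7A2
s_1 = InvRound(s_0, k_3) = 0x433
s_2 = InvRound(s_1, k_2) = 0x0A1
s_3 = InvRound(s_2, k_1) = 0xD35
s_4 = InvRound(s_3, k_0) = 0xB25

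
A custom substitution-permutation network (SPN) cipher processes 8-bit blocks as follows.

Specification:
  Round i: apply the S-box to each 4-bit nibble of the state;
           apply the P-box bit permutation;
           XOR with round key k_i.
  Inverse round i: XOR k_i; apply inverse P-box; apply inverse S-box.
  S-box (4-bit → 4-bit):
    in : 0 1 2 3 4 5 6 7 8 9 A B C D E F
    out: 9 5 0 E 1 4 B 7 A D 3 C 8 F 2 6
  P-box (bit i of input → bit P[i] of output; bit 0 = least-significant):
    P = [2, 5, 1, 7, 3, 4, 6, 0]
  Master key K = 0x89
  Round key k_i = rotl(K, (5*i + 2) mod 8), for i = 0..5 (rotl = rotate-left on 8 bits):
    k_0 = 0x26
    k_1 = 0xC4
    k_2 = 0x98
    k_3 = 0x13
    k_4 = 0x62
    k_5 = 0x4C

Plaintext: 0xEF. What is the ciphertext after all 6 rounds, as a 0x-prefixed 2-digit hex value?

0xCA

s_0 = plaintext = 0xEF
s_1 = Round(s_0, k_0) = 0x14
s_2 = Round(s_1, k_1) = 0x88
s_3 = Round(s_2, k_2) = 0x29
s_4 = Round(s_3, k_3) = 0x95
s_5 = Round(s_4, k_4) = 0x29
s_6 = Round(s_5, k_5) = 0xCA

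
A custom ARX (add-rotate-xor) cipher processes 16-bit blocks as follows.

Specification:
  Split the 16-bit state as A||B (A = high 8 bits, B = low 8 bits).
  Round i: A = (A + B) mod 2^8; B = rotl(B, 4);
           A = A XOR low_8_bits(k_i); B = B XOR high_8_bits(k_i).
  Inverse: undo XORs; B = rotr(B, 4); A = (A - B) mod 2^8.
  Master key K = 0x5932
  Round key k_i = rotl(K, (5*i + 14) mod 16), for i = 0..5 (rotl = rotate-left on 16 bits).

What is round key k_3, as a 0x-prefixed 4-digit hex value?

0x4B26

K = 0x5932
k_0 = rotl(K, (5*0+14) mod 16) = rotl(K, 14) = 0x964C
k_1 = rotl(K, (5*1+14) mod 16) = rotl(K, 3) = 0xC992
k_2 = rotl(K, (5*2+14) mod 16) = rotl(K, 8) = 0x3259
k_3 = rotl(K, (5*3+14) mod 16) = rotl(K, 13) = 0x4B26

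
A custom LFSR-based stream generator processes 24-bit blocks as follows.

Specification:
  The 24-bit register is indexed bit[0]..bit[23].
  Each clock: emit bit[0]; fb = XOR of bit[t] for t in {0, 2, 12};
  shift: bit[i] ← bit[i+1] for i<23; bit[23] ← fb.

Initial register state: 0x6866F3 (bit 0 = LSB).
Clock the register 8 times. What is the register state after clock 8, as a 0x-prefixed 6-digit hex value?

reg_0 = 0x6866F3
clock 1: out=1, reg = 0xB43379
clock 2: out=1, reg = 0x5A19BC
clock 3: out=0, reg = 0x2D0CDE
clock 4: out=0, reg = 0x96866F
clock 5: out=1, reg = 0x4B4337
clock 6: out=1, reg = 0x25A19B
clock 7: out=1, reg = 0x92D0CD
clock 8: out=1, reg = 0xC96866

0xC96866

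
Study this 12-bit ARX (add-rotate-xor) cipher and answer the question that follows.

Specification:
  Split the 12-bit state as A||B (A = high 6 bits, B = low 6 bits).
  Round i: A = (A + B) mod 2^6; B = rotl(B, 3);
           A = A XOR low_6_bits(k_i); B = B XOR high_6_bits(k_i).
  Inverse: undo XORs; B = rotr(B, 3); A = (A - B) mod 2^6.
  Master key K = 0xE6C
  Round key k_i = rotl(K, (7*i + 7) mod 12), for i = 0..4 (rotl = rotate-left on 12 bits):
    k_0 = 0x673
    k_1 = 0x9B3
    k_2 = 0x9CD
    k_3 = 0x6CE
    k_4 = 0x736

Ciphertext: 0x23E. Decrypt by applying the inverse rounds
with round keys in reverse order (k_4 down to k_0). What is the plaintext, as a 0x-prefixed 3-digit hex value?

0x1DE

s_0 = ciphertext = 0x23E
s_1 = InvRound(s_0, k_4) = 0xA94
s_2 = InvRound(s_1, k_3) = 0xAF9
s_3 = InvRound(s_2, k_2) = 0xCF3
s_4 = InvRound(s_3, k_1) = 0x5AA
s_5 = InvRound(s_4, k_0) = 0x1DE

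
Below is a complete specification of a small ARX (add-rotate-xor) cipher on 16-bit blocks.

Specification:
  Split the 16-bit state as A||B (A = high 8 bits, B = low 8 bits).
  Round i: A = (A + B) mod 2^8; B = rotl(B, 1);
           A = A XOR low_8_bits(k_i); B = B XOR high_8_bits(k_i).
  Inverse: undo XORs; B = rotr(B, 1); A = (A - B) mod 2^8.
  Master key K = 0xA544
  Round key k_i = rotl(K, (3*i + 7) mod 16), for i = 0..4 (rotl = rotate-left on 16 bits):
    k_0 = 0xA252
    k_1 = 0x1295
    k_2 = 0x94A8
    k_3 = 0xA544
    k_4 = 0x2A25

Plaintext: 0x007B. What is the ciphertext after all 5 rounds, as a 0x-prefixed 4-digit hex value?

s_0 = plaintext = 0x007B
s_1 = Round(s_0, k_0) = 0x2954
s_2 = Round(s_1, k_1) = 0xE8BA
s_3 = Round(s_2, k_2) = 0x0AE1
s_4 = Round(s_3, k_3) = 0xAF66
s_5 = Round(s_4, k_4) = 0x30E6

0x30E6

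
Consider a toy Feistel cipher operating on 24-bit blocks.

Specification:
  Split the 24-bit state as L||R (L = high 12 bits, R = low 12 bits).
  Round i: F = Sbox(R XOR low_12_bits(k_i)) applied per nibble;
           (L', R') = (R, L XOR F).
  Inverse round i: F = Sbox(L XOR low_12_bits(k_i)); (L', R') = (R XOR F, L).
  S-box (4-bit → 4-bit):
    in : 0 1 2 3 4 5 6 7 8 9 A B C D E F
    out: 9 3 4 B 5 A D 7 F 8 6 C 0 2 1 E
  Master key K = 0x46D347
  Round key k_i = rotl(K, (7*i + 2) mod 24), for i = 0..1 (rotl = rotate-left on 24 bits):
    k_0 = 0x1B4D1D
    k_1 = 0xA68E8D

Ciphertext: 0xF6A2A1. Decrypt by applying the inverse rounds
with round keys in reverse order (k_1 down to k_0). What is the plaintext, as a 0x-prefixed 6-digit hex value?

0xF061B6

s_0 = ciphertext = 0xF6A2A1
s_1 = InvRound(s_0, k_1) = 0x1B6F6A
s_2 = InvRound(s_1, k_0) = 0xF061B6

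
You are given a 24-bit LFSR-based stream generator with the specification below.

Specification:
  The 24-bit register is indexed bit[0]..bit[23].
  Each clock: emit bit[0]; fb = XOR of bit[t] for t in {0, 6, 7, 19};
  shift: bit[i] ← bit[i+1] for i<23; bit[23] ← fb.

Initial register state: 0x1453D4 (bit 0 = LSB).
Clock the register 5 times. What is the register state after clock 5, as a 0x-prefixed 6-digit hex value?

reg_0 = 0x1453D4
clock 1: out=0, reg = 0x0A29EA
clock 2: out=0, reg = 0x8514F5
clock 3: out=1, reg = 0xC28A7A
clock 4: out=0, reg = 0xE1453D
clock 5: out=1, reg = 0xF0A29E

0xF0A29E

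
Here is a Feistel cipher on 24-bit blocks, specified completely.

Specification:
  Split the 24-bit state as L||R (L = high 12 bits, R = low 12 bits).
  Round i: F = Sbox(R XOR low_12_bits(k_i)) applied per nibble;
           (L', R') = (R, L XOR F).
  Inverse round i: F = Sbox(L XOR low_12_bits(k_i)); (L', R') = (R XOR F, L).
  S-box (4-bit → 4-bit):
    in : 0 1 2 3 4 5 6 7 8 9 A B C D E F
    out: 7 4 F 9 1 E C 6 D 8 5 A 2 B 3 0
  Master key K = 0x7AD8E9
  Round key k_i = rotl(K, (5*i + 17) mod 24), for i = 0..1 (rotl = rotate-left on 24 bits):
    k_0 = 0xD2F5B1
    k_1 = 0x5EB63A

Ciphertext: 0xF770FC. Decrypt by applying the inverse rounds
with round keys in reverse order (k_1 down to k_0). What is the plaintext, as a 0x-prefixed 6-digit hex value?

0x49B8E7

s_0 = ciphertext = 0xF770FC
s_1 = InvRound(s_0, k_1) = 0x8E7F77
s_2 = InvRound(s_1, k_0) = 0x49B8E7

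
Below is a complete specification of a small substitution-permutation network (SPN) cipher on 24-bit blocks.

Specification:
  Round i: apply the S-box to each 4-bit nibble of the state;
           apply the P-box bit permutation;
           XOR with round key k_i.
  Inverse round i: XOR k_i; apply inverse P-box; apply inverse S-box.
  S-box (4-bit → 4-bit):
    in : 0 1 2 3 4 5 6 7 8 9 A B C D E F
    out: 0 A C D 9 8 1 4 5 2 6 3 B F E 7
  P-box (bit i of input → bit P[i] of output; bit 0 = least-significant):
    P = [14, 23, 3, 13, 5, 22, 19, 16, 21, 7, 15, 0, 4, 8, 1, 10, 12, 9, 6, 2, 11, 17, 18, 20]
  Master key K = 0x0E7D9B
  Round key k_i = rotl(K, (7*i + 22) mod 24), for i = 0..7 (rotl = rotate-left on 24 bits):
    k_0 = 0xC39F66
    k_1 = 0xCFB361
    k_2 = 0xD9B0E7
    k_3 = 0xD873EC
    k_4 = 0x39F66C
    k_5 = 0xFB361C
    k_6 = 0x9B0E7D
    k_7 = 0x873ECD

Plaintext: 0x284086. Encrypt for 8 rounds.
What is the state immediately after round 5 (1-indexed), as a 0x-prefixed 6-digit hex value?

s_0 = plaintext = 0x284086
s_1 = Round(s_0, k_0) = 0xDFCB16
s_2 = Round(s_1, k_1) = 0xB8ECB1
s_3 = Round(s_2, k_2) = 0x3B8D04
s_4 = Round(s_3, k_3) = 0xEC897F
s_5 = Round(s_4, k_4) = 0xA7A4F2
s_6 = Round(s_5, k_5) = 0x951777
s_7 = Round(s_6, k_6) = 0x918B71
s_8 = Round(s_7, k_7) = 0x2D1C5B

0xA7A4F2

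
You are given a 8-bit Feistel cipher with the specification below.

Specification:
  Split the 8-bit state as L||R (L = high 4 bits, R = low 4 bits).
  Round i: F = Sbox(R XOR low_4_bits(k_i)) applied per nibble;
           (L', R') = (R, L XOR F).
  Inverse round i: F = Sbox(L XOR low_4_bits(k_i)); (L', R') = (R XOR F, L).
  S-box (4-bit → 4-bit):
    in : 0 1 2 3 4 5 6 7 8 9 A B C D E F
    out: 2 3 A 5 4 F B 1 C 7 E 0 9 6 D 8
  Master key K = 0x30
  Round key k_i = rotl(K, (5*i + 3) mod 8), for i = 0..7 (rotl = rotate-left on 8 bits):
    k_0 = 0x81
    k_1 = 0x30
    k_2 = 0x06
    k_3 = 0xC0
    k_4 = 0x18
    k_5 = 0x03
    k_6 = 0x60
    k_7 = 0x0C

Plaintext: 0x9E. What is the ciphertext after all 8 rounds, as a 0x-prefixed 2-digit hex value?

0xDA

s_0 = plaintext = 0x9E
s_1 = Round(s_0, k_0) = 0xE1
s_2 = Round(s_1, k_1) = 0x1D
s_3 = Round(s_2, k_2) = 0xD1
s_4 = Round(s_3, k_3) = 0x1E
s_5 = Round(s_4, k_4) = 0xEA
s_6 = Round(s_5, k_5) = 0xA9
s_7 = Round(s_6, k_6) = 0x9D
s_8 = Round(s_7, k_7) = 0xDA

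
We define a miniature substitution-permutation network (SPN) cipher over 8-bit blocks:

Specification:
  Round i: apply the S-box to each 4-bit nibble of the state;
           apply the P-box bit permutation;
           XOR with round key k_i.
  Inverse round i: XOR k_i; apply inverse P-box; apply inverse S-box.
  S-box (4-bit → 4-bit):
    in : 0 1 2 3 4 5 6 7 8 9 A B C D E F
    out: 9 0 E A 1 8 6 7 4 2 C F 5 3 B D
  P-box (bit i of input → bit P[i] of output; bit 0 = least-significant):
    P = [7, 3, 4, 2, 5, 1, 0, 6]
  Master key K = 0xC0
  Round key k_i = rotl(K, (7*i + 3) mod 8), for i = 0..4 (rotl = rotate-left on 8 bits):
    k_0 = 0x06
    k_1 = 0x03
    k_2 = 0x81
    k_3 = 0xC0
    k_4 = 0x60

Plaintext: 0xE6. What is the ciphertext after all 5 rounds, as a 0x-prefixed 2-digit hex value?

s_0 = plaintext = 0xE6
s_1 = Round(s_0, k_0) = 0x7C
s_2 = Round(s_1, k_1) = 0xB0
s_3 = Round(s_2, k_2) = 0x66
s_4 = Round(s_3, k_3) = 0xDB
s_5 = Round(s_4, k_4) = 0xDE

0xDE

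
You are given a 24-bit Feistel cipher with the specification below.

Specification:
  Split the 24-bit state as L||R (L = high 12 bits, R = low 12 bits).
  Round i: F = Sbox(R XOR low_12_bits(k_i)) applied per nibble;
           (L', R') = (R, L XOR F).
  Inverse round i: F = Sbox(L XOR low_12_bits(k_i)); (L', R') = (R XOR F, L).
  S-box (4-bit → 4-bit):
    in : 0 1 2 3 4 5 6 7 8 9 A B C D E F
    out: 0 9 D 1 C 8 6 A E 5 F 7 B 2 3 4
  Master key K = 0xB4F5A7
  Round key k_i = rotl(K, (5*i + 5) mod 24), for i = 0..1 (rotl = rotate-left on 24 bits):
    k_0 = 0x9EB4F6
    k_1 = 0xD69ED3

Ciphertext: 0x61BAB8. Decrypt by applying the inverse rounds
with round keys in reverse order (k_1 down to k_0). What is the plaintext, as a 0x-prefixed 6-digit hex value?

0x65B406

s_0 = ciphertext = 0x61BAB8
s_1 = InvRound(s_0, k_1) = 0x40661B
s_2 = InvRound(s_1, k_0) = 0x65B406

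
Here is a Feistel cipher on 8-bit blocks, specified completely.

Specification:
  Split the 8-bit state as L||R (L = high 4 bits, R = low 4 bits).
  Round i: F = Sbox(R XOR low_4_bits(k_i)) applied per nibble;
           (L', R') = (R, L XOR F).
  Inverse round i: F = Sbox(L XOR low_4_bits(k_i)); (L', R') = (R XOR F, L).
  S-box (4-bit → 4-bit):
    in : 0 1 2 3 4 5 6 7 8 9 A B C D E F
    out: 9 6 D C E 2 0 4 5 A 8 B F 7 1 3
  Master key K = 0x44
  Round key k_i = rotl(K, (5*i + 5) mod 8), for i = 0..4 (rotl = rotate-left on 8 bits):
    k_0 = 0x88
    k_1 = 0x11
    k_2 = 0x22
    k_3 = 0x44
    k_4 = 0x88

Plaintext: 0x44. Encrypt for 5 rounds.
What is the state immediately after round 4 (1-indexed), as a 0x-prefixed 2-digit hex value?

s_0 = plaintext = 0x44
s_1 = Round(s_0, k_0) = 0x4B
s_2 = Round(s_1, k_1) = 0xBC
s_3 = Round(s_2, k_2) = 0xCA
s_4 = Round(s_3, k_3) = 0xAD
s_5 = Round(s_4, k_4) = 0xD8

0xAD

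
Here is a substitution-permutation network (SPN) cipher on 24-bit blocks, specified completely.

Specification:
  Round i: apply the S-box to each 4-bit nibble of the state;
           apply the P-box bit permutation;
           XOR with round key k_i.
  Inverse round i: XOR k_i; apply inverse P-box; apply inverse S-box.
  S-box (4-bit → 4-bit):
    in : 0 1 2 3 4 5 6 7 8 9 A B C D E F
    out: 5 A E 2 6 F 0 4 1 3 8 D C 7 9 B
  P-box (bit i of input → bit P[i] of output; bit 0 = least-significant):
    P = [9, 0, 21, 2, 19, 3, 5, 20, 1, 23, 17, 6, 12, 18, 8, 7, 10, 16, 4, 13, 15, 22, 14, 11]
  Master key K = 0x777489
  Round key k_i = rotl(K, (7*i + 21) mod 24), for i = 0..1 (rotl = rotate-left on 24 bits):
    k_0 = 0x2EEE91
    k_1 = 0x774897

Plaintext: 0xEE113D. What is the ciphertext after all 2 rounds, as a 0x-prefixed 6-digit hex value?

s_0 = plaintext = 0xEE113D
s_1 = Round(s_0, k_0) = 0x8A4058
s_2 = Round(s_1, k_1) = 0x69EBBD

0x69EBBD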